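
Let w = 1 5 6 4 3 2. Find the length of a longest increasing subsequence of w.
3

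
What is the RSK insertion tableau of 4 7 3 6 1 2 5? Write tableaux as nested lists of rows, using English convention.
Insert 4: appended to row 1. P = [[4]].
Insert 7: appended to row 1. P = [[4, 7]].
Insert 3: 3 bumps 4 from row 1; 4 starts row 2. P = [[3, 7], [4]].
Insert 6: 6 bumps 7 from row 1; 7 appends to row 2. P = [[3, 6], [4, 7]].
Insert 1: 1 bumps 3 from row 1; 3 bumps 4 from row 2; 4 starts row 3. P = [[1, 6], [3, 7], [4]].
Insert 2: 2 bumps 6 from row 1; 6 bumps 7 from row 2; 7 appends to row 3. P = [[1, 2], [3, 6], [4, 7]].
Insert 5: appended to row 1. P = [[1, 2, 5], [3, 6], [4, 7]].

So P = [[1, 2, 5], [3, 6], [4, 7]].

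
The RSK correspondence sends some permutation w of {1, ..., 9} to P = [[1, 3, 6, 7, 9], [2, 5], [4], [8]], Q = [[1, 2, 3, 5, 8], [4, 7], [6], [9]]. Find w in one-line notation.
Reverse the RSK construction: for i from n down to 1, find the cell of Q containing i, remove the entry at that cell from P, and reverse-bump it up through P; the value ejected from row 1 is w(i).

Step i=9: Q has 9 at row 4, column 1; remove 8 from row 4 of P and reverse-bump: 8 enters row 3 and ejects 4; 4 enters row 2 and ejects 2; 2 enters row 1 and ejects 1. So w(9) = 1. P is now [[2, 3, 6, 7, 9], [4, 5], [8]].
Step i=8: Q has 8 at row 1, column 5; remove that cell from P, ejecting 9. So w(8) = 9. P is now [[2, 3, 6, 7], [4, 5], [8]].
Step i=7: Q has 7 at row 2, column 2; remove 5 from row 2 of P and reverse-bump: 5 enters row 1 and ejects 3. So w(7) = 3. P is now [[2, 5, 6, 7], [4], [8]].
Step i=6: Q has 6 at row 3, column 1; remove 8 from row 3 of P and reverse-bump: 8 enters row 2 and ejects 4; 4 enters row 1 and ejects 2. So w(6) = 2. P is now [[4, 5, 6, 7], [8]].
Step i=5: Q has 5 at row 1, column 4; remove that cell from P, ejecting 7. So w(5) = 7. P is now [[4, 5, 6], [8]].
Step i=4: Q has 4 at row 2, column 1; remove 8 from row 2 of P and reverse-bump: 8 enters row 1 and ejects 6. So w(4) = 6. P is now [[4, 5, 8]].
Step i=3: Q has 3 at row 1, column 3; remove that cell from P, ejecting 8. So w(3) = 8. P is now [[4, 5]].
Step i=2: Q has 2 at row 1, column 2; remove that cell from P, ejecting 5. So w(2) = 5. P is now [[4]].
Step i=1: Q has 1 at row 1, column 1; remove that cell from P, ejecting 4. So w(1) = 4. P is now [].

So w = 4 5 8 6 7 2 3 9 1.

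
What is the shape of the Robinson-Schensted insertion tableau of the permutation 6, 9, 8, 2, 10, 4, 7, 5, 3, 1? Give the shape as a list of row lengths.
[3, 3, 1, 1, 1, 1]

RSK row insertion gives P = [[1, 3, 5], [2, 7, 10], [4], [6], [8], [9]], which has shape [3, 3, 1, 1, 1, 1].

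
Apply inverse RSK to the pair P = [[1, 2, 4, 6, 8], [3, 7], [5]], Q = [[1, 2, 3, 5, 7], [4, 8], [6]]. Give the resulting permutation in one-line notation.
Reverse RSK: for i = n, n-1, ..., 1, locate i in Q, remove the corresponding corner cell from P, and reverse-bump its entry up through P; the value ejected from row 1 is w(i).

So w = 1 3 5 4 7 2 8 6.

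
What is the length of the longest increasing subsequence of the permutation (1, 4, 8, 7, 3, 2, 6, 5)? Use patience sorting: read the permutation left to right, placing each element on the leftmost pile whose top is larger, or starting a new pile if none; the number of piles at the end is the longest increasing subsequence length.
1: new pile. tops = [1]
4: new pile. tops = [1, 4]
8: new pile. tops = [1, 4, 8]
7: onto pile 3 (replacing 8). tops = [1, 4, 7]
3: onto pile 2 (replacing 4). tops = [1, 3, 7]
2: onto pile 2 (replacing 3). tops = [1, 2, 7]
6: onto pile 3 (replacing 7). tops = [1, 2, 6]
5: onto pile 3 (replacing 6). tops = [1, 2, 5]

3 piles, so the longest increasing subsequence has length 3.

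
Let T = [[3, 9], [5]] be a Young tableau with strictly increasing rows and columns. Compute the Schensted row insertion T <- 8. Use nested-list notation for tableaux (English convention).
In row 1, 8 replaces 9 (the leftmost entry greater than 8); 9 is bumped to row 2. 9 is appended to row 2. The new tableau is [[3, 8], [5, 9]].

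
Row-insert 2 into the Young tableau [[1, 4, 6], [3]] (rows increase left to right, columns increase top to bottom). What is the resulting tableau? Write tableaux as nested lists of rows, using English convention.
In row 1, 2 replaces 4 (the leftmost entry greater than 2); 4 is bumped to row 2. 4 is appended to row 2. The new tableau is [[1, 2, 6], [3, 4]].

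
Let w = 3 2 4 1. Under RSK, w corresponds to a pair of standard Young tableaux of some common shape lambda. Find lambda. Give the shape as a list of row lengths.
Row-insert each entry into an empty tableau.

After inserting 3: P = [[3]].
After inserting 2: P = [[2], [3]].
After inserting 4: P = [[2, 4], [3]].
After inserting 1: P = [[1, 4], [2], [3]].

The final insertion tableau P = [[1, 4], [2], [3]] has shape [2, 1, 1].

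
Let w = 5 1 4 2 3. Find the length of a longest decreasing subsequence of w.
3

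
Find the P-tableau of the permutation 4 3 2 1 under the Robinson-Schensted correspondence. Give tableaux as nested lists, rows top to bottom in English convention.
Insert 4: appended to row 1. P = [[4]].
Insert 3: 3 bumps 4 from row 1; 4 starts row 2. P = [[3], [4]].
Insert 2: 2 bumps 3 from row 1; 3 bumps 4 from row 2; 4 starts row 3. P = [[2], [3], [4]].
Insert 1: 1 bumps 2 from row 1; 2 bumps 3 from row 2; 3 bumps 4 from row 3; 4 starts row 4. P = [[1], [2], [3], [4]].

So P = [[1], [2], [3], [4]].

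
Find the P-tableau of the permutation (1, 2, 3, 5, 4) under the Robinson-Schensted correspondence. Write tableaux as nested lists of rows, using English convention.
Insert 1: appended to row 1. P = [[1]].
Insert 2: appended to row 1. P = [[1, 2]].
Insert 3: appended to row 1. P = [[1, 2, 3]].
Insert 5: appended to row 1. P = [[1, 2, 3, 5]].
Insert 4: 4 bumps 5 from row 1; 5 starts row 2. P = [[1, 2, 3, 4], [5]].

So P = [[1, 2, 3, 4], [5]].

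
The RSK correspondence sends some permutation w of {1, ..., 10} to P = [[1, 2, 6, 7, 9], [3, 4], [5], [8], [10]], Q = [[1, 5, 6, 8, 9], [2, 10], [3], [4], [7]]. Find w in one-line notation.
10 8 5 3 4 6 1 7 9 2

Reverse the RSK construction: for i from n down to 1, find the cell of Q containing i, remove the entry at that cell from P, and reverse-bump it up through P; the value ejected from row 1 is w(i).

Step i=10: Q has 10 at row 2, column 2; remove 4 from row 2 of P and reverse-bump: 4 enters row 1 and ejects 2. So w(10) = 2. P is now [[1, 4, 6, 7, 9], [3], [5], [8], [10]].
Step i=9: Q has 9 at row 1, column 5; remove that cell from P, ejecting 9. So w(9) = 9. P is now [[1, 4, 6, 7], [3], [5], [8], [10]].
Step i=8: Q has 8 at row 1, column 4; remove that cell from P, ejecting 7. So w(8) = 7. P is now [[1, 4, 6], [3], [5], [8], [10]].
Step i=7: Q has 7 at row 5, column 1; remove 10 from row 5 of P and reverse-bump: 10 enters row 4 and ejects 8; 8 enters row 3 and ejects 5; 5 enters row 2 and ejects 3; 3 enters row 1 and ejects 1. So w(7) = 1. P is now [[3, 4, 6], [5], [8], [10]].
Step i=6: Q has 6 at row 1, column 3; remove that cell from P, ejecting 6. So w(6) = 6. P is now [[3, 4], [5], [8], [10]].
Step i=5: Q has 5 at row 1, column 2; remove that cell from P, ejecting 4. So w(5) = 4. P is now [[3], [5], [8], [10]].
Step i=4: Q has 4 at row 4, column 1; remove 10 from row 4 of P and reverse-bump: 10 enters row 3 and ejects 8; 8 enters row 2 and ejects 5; 5 enters row 1 and ejects 3. So w(4) = 3. P is now [[5], [8], [10]].
Step i=3: Q has 3 at row 3, column 1; remove 10 from row 3 of P and reverse-bump: 10 enters row 2 and ejects 8; 8 enters row 1 and ejects 5. So w(3) = 5. P is now [[8], [10]].
Step i=2: Q has 2 at row 2, column 1; remove 10 from row 2 of P and reverse-bump: 10 enters row 1 and ejects 8. So w(2) = 8. P is now [[10]].
Step i=1: Q has 1 at row 1, column 1; remove that cell from P, ejecting 10. So w(1) = 10. P is now [].

So w = 10 8 5 3 4 6 1 7 9 2.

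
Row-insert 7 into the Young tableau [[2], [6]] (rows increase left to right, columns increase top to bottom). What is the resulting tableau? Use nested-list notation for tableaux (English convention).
7 is larger than every entry of row 1, so it is appended to row 1. The new tableau is [[2, 7], [6]].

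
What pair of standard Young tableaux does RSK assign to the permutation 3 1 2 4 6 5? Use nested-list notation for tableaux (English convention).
Insert each entry of the permutation into P by Schensted row insertion, recording in Q the position of each new cell.

After inserting 3: P = [[3]].
After inserting 1: P = [[1], [3]].
After inserting 2: P = [[1, 2], [3]].
After inserting 4: P = [[1, 2, 4], [3]].
After inserting 6: P = [[1, 2, 4, 6], [3]].
After inserting 5: P = [[1, 2, 4, 5], [3, 6]].

So P = [[1, 2, 4, 5], [3, 6]], Q = [[1, 3, 4, 5], [2, 6]].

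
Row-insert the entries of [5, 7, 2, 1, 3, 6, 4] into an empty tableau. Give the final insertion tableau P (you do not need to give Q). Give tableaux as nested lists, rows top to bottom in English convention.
Insert 5: appended to row 1. P = [[5]].
Insert 7: appended to row 1. P = [[5, 7]].
Insert 2: 2 bumps 5 from row 1; 5 starts row 2. P = [[2, 7], [5]].
Insert 1: 1 bumps 2 from row 1; 2 bumps 5 from row 2; 5 starts row 3. P = [[1, 7], [2], [5]].
Insert 3: 3 bumps 7 from row 1; 7 appends to row 2. P = [[1, 3], [2, 7], [5]].
Insert 6: appended to row 1. P = [[1, 3, 6], [2, 7], [5]].
Insert 4: 4 bumps 6 from row 1; 6 bumps 7 from row 2; 7 appends to row 3. P = [[1, 3, 4], [2, 6], [5, 7]].

So P = [[1, 3, 4], [2, 6], [5, 7]].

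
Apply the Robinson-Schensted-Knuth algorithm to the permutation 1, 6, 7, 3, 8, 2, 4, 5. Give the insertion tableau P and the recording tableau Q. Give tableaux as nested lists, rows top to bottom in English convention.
P = [[1, 2, 4, 5], [3, 7, 8], [6]], Q = [[1, 2, 3, 5], [4, 7, 8], [6]]

Insert each entry of the permutation into P by Schensted row insertion, recording in Q the position of each new cell.

Insert 1: appended to row 1. P = [[1]].
Insert 6: appended to row 1. P = [[1, 6]].
Insert 7: appended to row 1. P = [[1, 6, 7]].
Insert 3: 3 bumps 6 from row 1; 6 starts row 2. P = [[1, 3, 7], [6]].
Insert 8: appended to row 1. P = [[1, 3, 7, 8], [6]].
Insert 2: 2 bumps 3 from row 1; 3 bumps 6 from row 2; 6 starts row 3. P = [[1, 2, 7, 8], [3], [6]].
Insert 4: 4 bumps 7 from row 1; 7 appends to row 2. P = [[1, 2, 4, 8], [3, 7], [6]].
Insert 5: 5 bumps 8 from row 1; 8 appends to row 2. P = [[1, 2, 4, 5], [3, 7, 8], [6]].

So P = [[1, 2, 4, 5], [3, 7, 8], [6]], Q = [[1, 2, 3, 5], [4, 7, 8], [6]].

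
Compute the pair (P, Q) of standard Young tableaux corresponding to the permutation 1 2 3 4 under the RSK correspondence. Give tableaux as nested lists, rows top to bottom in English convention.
Insert each entry of the permutation into P by Schensted row insertion, recording in Q the position of each new cell.

Insert 1: appended to row 1. P = [[1]].
Insert 2: appended to row 1. P = [[1, 2]].
Insert 3: appended to row 1. P = [[1, 2, 3]].
Insert 4: appended to row 1. P = [[1, 2, 3, 4]].

So P = [[1, 2, 3, 4]], Q = [[1, 2, 3, 4]].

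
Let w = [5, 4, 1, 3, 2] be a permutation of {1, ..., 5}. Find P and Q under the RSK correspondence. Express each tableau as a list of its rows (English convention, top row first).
Insert each entry of the permutation into P by Schensted row insertion, recording in Q the position of each new cell.

After inserting 5: P = [[5]].
After inserting 4: P = [[4], [5]].
After inserting 1: P = [[1], [4], [5]].
After inserting 3: P = [[1, 3], [4], [5]].
After inserting 2: P = [[1, 2], [3], [4], [5]].

So P = [[1, 2], [3], [4], [5]], Q = [[1, 4], [2], [3], [5]].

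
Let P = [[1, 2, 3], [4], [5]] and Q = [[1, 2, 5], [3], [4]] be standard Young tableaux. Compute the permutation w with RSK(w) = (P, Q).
1 5 4 2 3

Reverse the RSK construction: for i from n down to 1, find the cell of Q containing i, remove the entry at that cell from P, and reverse-bump it up through P; the value ejected from row 1 is w(i).

Step i=5: Q has 5 at row 1, column 3; remove that cell from P, ejecting 3. So w(5) = 3. P is now [[1, 2], [4], [5]].
Step i=4: Q has 4 at row 3, column 1; remove 5 from row 3 of P and reverse-bump: 5 enters row 2 and ejects 4; 4 enters row 1 and ejects 2. So w(4) = 2. P is now [[1, 4], [5]].
Step i=3: Q has 3 at row 2, column 1; remove 5 from row 2 of P and reverse-bump: 5 enters row 1 and ejects 4. So w(3) = 4. P is now [[1, 5]].
Step i=2: Q has 2 at row 1, column 2; remove that cell from P, ejecting 5. So w(2) = 5. P is now [[1]].
Step i=1: Q has 1 at row 1, column 1; remove that cell from P, ejecting 1. So w(1) = 1. P is now [].

So w = 1 5 4 2 3.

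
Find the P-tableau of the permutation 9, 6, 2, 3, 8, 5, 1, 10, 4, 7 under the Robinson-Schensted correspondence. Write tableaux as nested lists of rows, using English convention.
Insert 9: appended to row 1. P = [[9]].
Insert 6: 6 bumps 9 from row 1; 9 starts row 2. P = [[6], [9]].
Insert 2: 2 bumps 6 from row 1; 6 bumps 9 from row 2; 9 starts row 3. P = [[2], [6], [9]].
Insert 3: appended to row 1. P = [[2, 3], [6], [9]].
Insert 8: appended to row 1. P = [[2, 3, 8], [6], [9]].
Insert 5: 5 bumps 8 from row 1; 8 appends to row 2. P = [[2, 3, 5], [6, 8], [9]].
Insert 1: 1 bumps 2 from row 1; 2 bumps 6 from row 2; 6 bumps 9 from row 3; 9 starts row 4. P = [[1, 3, 5], [2, 8], [6], [9]].
Insert 10: appended to row 1. P = [[1, 3, 5, 10], [2, 8], [6], [9]].
Insert 4: 4 bumps 5 from row 1; 5 bumps 8 from row 2; 8 appends to row 3. P = [[1, 3, 4, 10], [2, 5], [6, 8], [9]].
Insert 7: 7 bumps 10 from row 1; 10 appends to row 2. P = [[1, 3, 4, 7], [2, 5, 10], [6, 8], [9]].

So P = [[1, 3, 4, 7], [2, 5, 10], [6, 8], [9]].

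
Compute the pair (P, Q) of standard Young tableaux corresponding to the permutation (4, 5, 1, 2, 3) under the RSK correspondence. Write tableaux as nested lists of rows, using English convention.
Insert each entry of the permutation into P by Schensted row insertion, recording in Q the position of each new cell.

Insert 4: appended to row 1. P = [[4]], Q = [[1]].
Insert 5: appended to row 1. P = [[4, 5]], Q = [[1, 2]].
Insert 1: 1 bumps 4 from row 1; 4 starts row 2. P = [[1, 5], [4]], Q = [[1, 2], [3]].
Insert 2: 2 bumps 5 from row 1; 5 appends to row 2. P = [[1, 2], [4, 5]], Q = [[1, 2], [3, 4]].
Insert 3: appended to row 1. P = [[1, 2, 3], [4, 5]], Q = [[1, 2, 5], [3, 4]].

So P = [[1, 2, 3], [4, 5]], Q = [[1, 2, 5], [3, 4]].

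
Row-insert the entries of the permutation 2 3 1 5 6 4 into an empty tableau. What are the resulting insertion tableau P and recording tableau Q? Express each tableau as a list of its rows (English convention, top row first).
Insert each entry of the permutation into P by Schensted row insertion, recording in Q the position of each new cell.

After inserting 2: P = [[2]].
After inserting 3: P = [[2, 3]].
After inserting 1: P = [[1, 3], [2]].
After inserting 5: P = [[1, 3, 5], [2]].
After inserting 6: P = [[1, 3, 5, 6], [2]].
After inserting 4: P = [[1, 3, 4, 6], [2, 5]].

So P = [[1, 3, 4, 6], [2, 5]], Q = [[1, 2, 4, 5], [3, 6]].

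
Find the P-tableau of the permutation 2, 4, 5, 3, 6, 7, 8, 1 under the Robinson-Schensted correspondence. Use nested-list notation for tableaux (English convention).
P = [[1, 3, 5, 6, 7, 8], [2], [4]]

After inserting 2: P = [[2]].
After inserting 4: P = [[2, 4]].
After inserting 5: P = [[2, 4, 5]].
After inserting 3: P = [[2, 3, 5], [4]].
After inserting 6: P = [[2, 3, 5, 6], [4]].
After inserting 7: P = [[2, 3, 5, 6, 7], [4]].
After inserting 8: P = [[2, 3, 5, 6, 7, 8], [4]].
After inserting 1: P = [[1, 3, 5, 6, 7, 8], [2], [4]].

So P = [[1, 3, 5, 6, 7, 8], [2], [4]].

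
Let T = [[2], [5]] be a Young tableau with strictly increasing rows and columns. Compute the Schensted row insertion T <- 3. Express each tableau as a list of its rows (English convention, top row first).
3 is larger than every entry of row 1, so it is appended to row 1. The new tableau is [[2, 3], [5]].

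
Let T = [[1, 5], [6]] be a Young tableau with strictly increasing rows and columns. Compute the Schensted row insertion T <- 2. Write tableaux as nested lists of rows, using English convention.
In row 1, 2 replaces 5 (the leftmost entry greater than 2); 5 is bumped to row 2. In row 2, 5 replaces 6 (the leftmost entry greater than 5); 6 is bumped to row 3. 6 starts a new row 3. The new tableau is [[1, 2], [5], [6]].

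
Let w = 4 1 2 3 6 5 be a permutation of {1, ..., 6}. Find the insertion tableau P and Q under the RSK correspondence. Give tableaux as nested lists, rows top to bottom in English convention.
Insert each entry of the permutation into P by Schensted row insertion, recording in Q the position of each new cell.

After inserting 4: P = [[4]].
After inserting 1: P = [[1], [4]].
After inserting 2: P = [[1, 2], [4]].
After inserting 3: P = [[1, 2, 3], [4]].
After inserting 6: P = [[1, 2, 3, 6], [4]].
After inserting 5: P = [[1, 2, 3, 5], [4, 6]].

So P = [[1, 2, 3, 5], [4, 6]], Q = [[1, 3, 4, 5], [2, 6]].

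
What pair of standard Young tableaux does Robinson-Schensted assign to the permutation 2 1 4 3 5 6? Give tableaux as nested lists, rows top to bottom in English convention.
Insert each entry of the permutation into P by Schensted row insertion, recording in Q the position of each new cell.

Insert 2: appended to row 1. P = [[2]].
Insert 1: 1 bumps 2 from row 1; 2 starts row 2. P = [[1], [2]].
Insert 4: appended to row 1. P = [[1, 4], [2]].
Insert 3: 3 bumps 4 from row 1; 4 appends to row 2. P = [[1, 3], [2, 4]].
Insert 5: appended to row 1. P = [[1, 3, 5], [2, 4]].
Insert 6: appended to row 1. P = [[1, 3, 5, 6], [2, 4]].

So P = [[1, 3, 5, 6], [2, 4]], Q = [[1, 3, 5, 6], [2, 4]].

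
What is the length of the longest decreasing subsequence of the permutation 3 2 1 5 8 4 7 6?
3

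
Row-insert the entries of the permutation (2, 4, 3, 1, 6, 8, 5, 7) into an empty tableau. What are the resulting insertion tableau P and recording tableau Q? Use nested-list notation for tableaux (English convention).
P = [[1, 3, 5, 7], [2, 6, 8], [4]], Q = [[1, 2, 5, 6], [3, 7, 8], [4]]

Insert each entry of the permutation into P by Schensted row insertion, recording in Q the position of each new cell.

Insert 2: appended to row 1. P = [[2]], Q = [[1]].
Insert 4: appended to row 1. P = [[2, 4]], Q = [[1, 2]].
Insert 3: 3 bumps 4 from row 1; 4 starts row 2. P = [[2, 3], [4]], Q = [[1, 2], [3]].
Insert 1: 1 bumps 2 from row 1; 2 bumps 4 from row 2; 4 starts row 3. P = [[1, 3], [2], [4]], Q = [[1, 2], [3], [4]].
Insert 6: appended to row 1. P = [[1, 3, 6], [2], [4]], Q = [[1, 2, 5], [3], [4]].
Insert 8: appended to row 1. P = [[1, 3, 6, 8], [2], [4]], Q = [[1, 2, 5, 6], [3], [4]].
Insert 5: 5 bumps 6 from row 1; 6 appends to row 2. P = [[1, 3, 5, 8], [2, 6], [4]], Q = [[1, 2, 5, 6], [3, 7], [4]].
Insert 7: 7 bumps 8 from row 1; 8 appends to row 2. P = [[1, 3, 5, 7], [2, 6, 8], [4]], Q = [[1, 2, 5, 6], [3, 7, 8], [4]].

So P = [[1, 3, 5, 7], [2, 6, 8], [4]], Q = [[1, 2, 5, 6], [3, 7, 8], [4]].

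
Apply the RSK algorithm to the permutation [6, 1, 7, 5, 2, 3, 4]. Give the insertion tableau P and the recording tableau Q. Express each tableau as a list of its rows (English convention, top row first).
Insert each entry of the permutation into P by Schensted row insertion, recording in Q the position of each new cell.

Insert 6: appended to row 1. P = [[6]].
Insert 1: 1 bumps 6 from row 1; 6 starts row 2. P = [[1], [6]].
Insert 7: appended to row 1. P = [[1, 7], [6]].
Insert 5: 5 bumps 7 from row 1; 7 appends to row 2. P = [[1, 5], [6, 7]].
Insert 2: 2 bumps 5 from row 1; 5 bumps 6 from row 2; 6 starts row 3. P = [[1, 2], [5, 7], [6]].
Insert 3: appended to row 1. P = [[1, 2, 3], [5, 7], [6]].
Insert 4: appended to row 1. P = [[1, 2, 3, 4], [5, 7], [6]].

So P = [[1, 2, 3, 4], [5, 7], [6]], Q = [[1, 3, 6, 7], [2, 4], [5]].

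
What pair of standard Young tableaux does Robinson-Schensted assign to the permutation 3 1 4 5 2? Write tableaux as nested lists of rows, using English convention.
Insert each entry of the permutation into P by Schensted row insertion, recording in Q the position of each new cell.

Insert 3: appended to row 1. P = [[3]].
Insert 1: 1 bumps 3 from row 1; 3 starts row 2. P = [[1], [3]].
Insert 4: appended to row 1. P = [[1, 4], [3]].
Insert 5: appended to row 1. P = [[1, 4, 5], [3]].
Insert 2: 2 bumps 4 from row 1; 4 appends to row 2. P = [[1, 2, 5], [3, 4]].

So P = [[1, 2, 5], [3, 4]], Q = [[1, 3, 4], [2, 5]].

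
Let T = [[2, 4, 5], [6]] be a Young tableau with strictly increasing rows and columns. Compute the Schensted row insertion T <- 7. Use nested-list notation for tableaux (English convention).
7 is larger than every entry of row 1, so it is appended to row 1. The new tableau is [[2, 4, 5, 7], [6]].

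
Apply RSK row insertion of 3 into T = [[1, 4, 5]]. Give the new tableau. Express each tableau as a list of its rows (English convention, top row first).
In row 1, 3 replaces 4 (the leftmost entry greater than 3); 4 is bumped to row 2. 4 starts a new row 2. The new tableau is [[1, 3, 5], [4]].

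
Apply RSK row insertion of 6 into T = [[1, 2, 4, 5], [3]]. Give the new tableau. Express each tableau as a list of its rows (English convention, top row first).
[[1, 2, 4, 5, 6], [3]]

6 is larger than every entry of row 1, so it is appended to row 1. The new tableau is [[1, 2, 4, 5, 6], [3]].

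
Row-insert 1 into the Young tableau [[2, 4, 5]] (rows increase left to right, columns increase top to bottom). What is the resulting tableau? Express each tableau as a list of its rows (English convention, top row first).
[[1, 4, 5], [2]]

In row 1, 1 replaces 2 (the leftmost entry greater than 1); 2 is bumped to row 2. 2 starts a new row 2. The new tableau is [[1, 4, 5], [2]].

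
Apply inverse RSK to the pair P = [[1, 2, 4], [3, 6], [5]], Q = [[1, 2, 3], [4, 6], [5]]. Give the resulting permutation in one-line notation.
1 5 6 3 2 4

Reverse the RSK construction: for i from n down to 1, find the cell of Q containing i, remove the entry at that cell from P, and reverse-bump it up through P; the value ejected from row 1 is w(i).

Step i=6: Q has 6 at row 2, column 2; remove 6 from row 2 of P and reverse-bump: 6 enters row 1 and ejects 4. So w(6) = 4. P is now [[1, 2, 6], [3], [5]].
Step i=5: Q has 5 at row 3, column 1; remove 5 from row 3 of P and reverse-bump: 5 enters row 2 and ejects 3; 3 enters row 1 and ejects 2. So w(5) = 2. P is now [[1, 3, 6], [5]].
Step i=4: Q has 4 at row 2, column 1; remove 5 from row 2 of P and reverse-bump: 5 enters row 1 and ejects 3. So w(4) = 3. P is now [[1, 5, 6]].
Step i=3: Q has 3 at row 1, column 3; remove that cell from P, ejecting 6. So w(3) = 6. P is now [[1, 5]].
Step i=2: Q has 2 at row 1, column 2; remove that cell from P, ejecting 5. So w(2) = 5. P is now [[1]].
Step i=1: Q has 1 at row 1, column 1; remove that cell from P, ejecting 1. So w(1) = 1. P is now [].

So w = 1 5 6 3 2 4.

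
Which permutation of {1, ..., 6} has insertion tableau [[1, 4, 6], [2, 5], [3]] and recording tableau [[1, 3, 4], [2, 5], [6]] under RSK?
Reverse RSK: for i = n, n-1, ..., 1, locate i in Q, remove the corresponding corner cell from P, and reverse-bump its entry up through P; the value ejected from row 1 is w(i).

So w = 3 2 5 6 4 1.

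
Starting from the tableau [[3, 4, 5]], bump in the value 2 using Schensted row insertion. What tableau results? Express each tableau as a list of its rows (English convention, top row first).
In row 1, 2 replaces 3 (the leftmost entry greater than 2); 3 is bumped to row 2. 3 starts a new row 2. The new tableau is [[2, 4, 5], [3]].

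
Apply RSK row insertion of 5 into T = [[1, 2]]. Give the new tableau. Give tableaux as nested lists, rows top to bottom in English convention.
5 is larger than every entry of row 1, so it is appended to row 1. The new tableau is [[1, 2, 5]].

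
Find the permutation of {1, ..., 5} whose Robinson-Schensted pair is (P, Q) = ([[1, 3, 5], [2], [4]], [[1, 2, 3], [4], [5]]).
2 4 5 3 1

Reverse the RSK construction: for i from n down to 1, find the cell of Q containing i, remove the entry at that cell from P, and reverse-bump it up through P; the value ejected from row 1 is w(i).

Step i=5: Q has 5 at row 3, column 1; remove 4 from row 3 of P and reverse-bump: 4 enters row 2 and ejects 2; 2 enters row 1 and ejects 1. So w(5) = 1. P is now [[2, 3, 5], [4]].
Step i=4: Q has 4 at row 2, column 1; remove 4 from row 2 of P and reverse-bump: 4 enters row 1 and ejects 3. So w(4) = 3. P is now [[2, 4, 5]].
Step i=3: Q has 3 at row 1, column 3; remove that cell from P, ejecting 5. So w(3) = 5. P is now [[2, 4]].
Step i=2: Q has 2 at row 1, column 2; remove that cell from P, ejecting 4. So w(2) = 4. P is now [[2]].
Step i=1: Q has 1 at row 1, column 1; remove that cell from P, ejecting 2. So w(1) = 2. P is now [].

So w = 2 4 5 3 1.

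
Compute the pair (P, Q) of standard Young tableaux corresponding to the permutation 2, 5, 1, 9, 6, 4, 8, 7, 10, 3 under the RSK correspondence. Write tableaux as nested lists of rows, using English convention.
Insert each entry of the permutation into P by Schensted row insertion, recording in Q the position of each new cell.

Insert 2: appended to row 1. P = [[2]].
Insert 5: appended to row 1. P = [[2, 5]].
Insert 1: 1 bumps 2 from row 1; 2 starts row 2. P = [[1, 5], [2]].
Insert 9: appended to row 1. P = [[1, 5, 9], [2]].
Insert 6: 6 bumps 9 from row 1; 9 appends to row 2. P = [[1, 5, 6], [2, 9]].
Insert 4: 4 bumps 5 from row 1; 5 bumps 9 from row 2; 9 starts row 3. P = [[1, 4, 6], [2, 5], [9]].
Insert 8: appended to row 1. P = [[1, 4, 6, 8], [2, 5], [9]].
Insert 7: 7 bumps 8 from row 1; 8 appends to row 2. P = [[1, 4, 6, 7], [2, 5, 8], [9]].
Insert 10: appended to row 1. P = [[1, 4, 6, 7, 10], [2, 5, 8], [9]].
Insert 3: 3 bumps 4 from row 1; 4 bumps 5 from row 2; 5 bumps 9 from row 3; 9 starts row 4. P = [[1, 3, 6, 7, 10], [2, 4, 8], [5], [9]].

So P = [[1, 3, 6, 7, 10], [2, 4, 8], [5], [9]], Q = [[1, 2, 4, 7, 9], [3, 5, 8], [6], [10]].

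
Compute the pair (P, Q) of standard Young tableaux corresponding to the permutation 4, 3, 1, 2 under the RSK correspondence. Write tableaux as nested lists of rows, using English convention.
P = [[1, 2], [3], [4]], Q = [[1, 4], [2], [3]]

Insert each entry of the permutation into P by Schensted row insertion, recording in Q the position of each new cell.

Insert 4: appended to row 1. P = [[4]].
Insert 3: 3 bumps 4 from row 1; 4 starts row 2. P = [[3], [4]].
Insert 1: 1 bumps 3 from row 1; 3 bumps 4 from row 2; 4 starts row 3. P = [[1], [3], [4]].
Insert 2: appended to row 1. P = [[1, 2], [3], [4]].

So P = [[1, 2], [3], [4]], Q = [[1, 4], [2], [3]].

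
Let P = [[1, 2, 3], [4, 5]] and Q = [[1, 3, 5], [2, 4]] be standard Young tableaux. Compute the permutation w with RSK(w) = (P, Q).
Reverse the RSK construction: for i from n down to 1, find the cell of Q containing i, remove the entry at that cell from P, and reverse-bump it up through P; the value ejected from row 1 is w(i).

Step i=5: Q has 5 at row 1, column 3; remove that cell from P, ejecting 3. So w(5) = 3. P is now [[1, 2], [4, 5]].
Step i=4: Q has 4 at row 2, column 2; remove 5 from row 2 of P and reverse-bump: 5 enters row 1 and ejects 2. So w(4) = 2. P is now [[1, 5], [4]].
Step i=3: Q has 3 at row 1, column 2; remove that cell from P, ejecting 5. So w(3) = 5. P is now [[1], [4]].
Step i=2: Q has 2 at row 2, column 1; remove 4 from row 2 of P and reverse-bump: 4 enters row 1 and ejects 1. So w(2) = 1. P is now [[4]].
Step i=1: Q has 1 at row 1, column 1; remove that cell from P, ejecting 4. So w(1) = 4. P is now [].

So w = 4 1 5 2 3.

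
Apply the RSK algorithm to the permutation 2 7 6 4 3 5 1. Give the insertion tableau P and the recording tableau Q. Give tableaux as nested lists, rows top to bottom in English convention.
Insert each entry of the permutation into P by Schensted row insertion, recording in Q the position of each new cell.

Insert 2: appended to row 1. P = [[2]].
Insert 7: appended to row 1. P = [[2, 7]].
Insert 6: 6 bumps 7 from row 1; 7 starts row 2. P = [[2, 6], [7]].
Insert 4: 4 bumps 6 from row 1; 6 bumps 7 from row 2; 7 starts row 3. P = [[2, 4], [6], [7]].
Insert 3: 3 bumps 4 from row 1; 4 bumps 6 from row 2; 6 bumps 7 from row 3; 7 starts row 4. P = [[2, 3], [4], [6], [7]].
Insert 5: appended to row 1. P = [[2, 3, 5], [4], [6], [7]].
Insert 1: 1 bumps 2 from row 1; 2 bumps 4 from row 2; 4 bumps 6 from row 3; 6 bumps 7 from row 4; 7 starts row 5. P = [[1, 3, 5], [2], [4], [6], [7]].

So P = [[1, 3, 5], [2], [4], [6], [7]], Q = [[1, 2, 6], [3], [4], [5], [7]].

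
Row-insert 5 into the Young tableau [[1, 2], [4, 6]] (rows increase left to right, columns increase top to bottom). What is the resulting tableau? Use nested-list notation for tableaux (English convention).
[[1, 2, 5], [4, 6]]

5 is larger than every entry of row 1, so it is appended to row 1. The new tableau is [[1, 2, 5], [4, 6]].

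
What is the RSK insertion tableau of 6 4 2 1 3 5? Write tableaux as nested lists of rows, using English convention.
P = [[1, 3, 5], [2], [4], [6]]

Insert 6: appended to row 1. P = [[6]].
Insert 4: 4 bumps 6 from row 1; 6 starts row 2. P = [[4], [6]].
Insert 2: 2 bumps 4 from row 1; 4 bumps 6 from row 2; 6 starts row 3. P = [[2], [4], [6]].
Insert 1: 1 bumps 2 from row 1; 2 bumps 4 from row 2; 4 bumps 6 from row 3; 6 starts row 4. P = [[1], [2], [4], [6]].
Insert 3: appended to row 1. P = [[1, 3], [2], [4], [6]].
Insert 5: appended to row 1. P = [[1, 3, 5], [2], [4], [6]].

So P = [[1, 3, 5], [2], [4], [6]].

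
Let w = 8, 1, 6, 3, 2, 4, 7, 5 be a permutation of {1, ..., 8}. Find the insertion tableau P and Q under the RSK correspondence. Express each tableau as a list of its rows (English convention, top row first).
Insert each entry of the permutation into P by Schensted row insertion, recording in Q the position of each new cell.

Insert 8: appended to row 1. P = [[8]].
Insert 1: 1 bumps 8 from row 1; 8 starts row 2. P = [[1], [8]].
Insert 6: appended to row 1. P = [[1, 6], [8]].
Insert 3: 3 bumps 6 from row 1; 6 bumps 8 from row 2; 8 starts row 3. P = [[1, 3], [6], [8]].
Insert 2: 2 bumps 3 from row 1; 3 bumps 6 from row 2; 6 bumps 8 from row 3; 8 starts row 4. P = [[1, 2], [3], [6], [8]].
Insert 4: appended to row 1. P = [[1, 2, 4], [3], [6], [8]].
Insert 7: appended to row 1. P = [[1, 2, 4, 7], [3], [6], [8]].
Insert 5: 5 bumps 7 from row 1; 7 appends to row 2. P = [[1, 2, 4, 5], [3, 7], [6], [8]].

So P = [[1, 2, 4, 5], [3, 7], [6], [8]], Q = [[1, 3, 6, 7], [2, 8], [4], [5]].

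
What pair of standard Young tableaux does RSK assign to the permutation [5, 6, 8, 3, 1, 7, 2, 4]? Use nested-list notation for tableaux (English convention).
Insert each entry of the permutation into P by Schensted row insertion, recording in Q the position of each new cell.

Insert 5: appended to row 1. P = [[5]].
Insert 6: appended to row 1. P = [[5, 6]].
Insert 8: appended to row 1. P = [[5, 6, 8]].
Insert 3: 3 bumps 5 from row 1; 5 starts row 2. P = [[3, 6, 8], [5]].
Insert 1: 1 bumps 3 from row 1; 3 bumps 5 from row 2; 5 starts row 3. P = [[1, 6, 8], [3], [5]].
Insert 7: 7 bumps 8 from row 1; 8 appends to row 2. P = [[1, 6, 7], [3, 8], [5]].
Insert 2: 2 bumps 6 from row 1; 6 bumps 8 from row 2; 8 appends to row 3. P = [[1, 2, 7], [3, 6], [5, 8]].
Insert 4: 4 bumps 7 from row 1; 7 appends to row 2. P = [[1, 2, 4], [3, 6, 7], [5, 8]].

So P = [[1, 2, 4], [3, 6, 7], [5, 8]], Q = [[1, 2, 3], [4, 6, 8], [5, 7]].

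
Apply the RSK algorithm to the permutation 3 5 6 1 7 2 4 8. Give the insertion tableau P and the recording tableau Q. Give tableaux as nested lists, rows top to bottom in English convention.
Insert each entry of the permutation into P by Schensted row insertion, recording in Q the position of each new cell.

After inserting 3: P = [[3]].
After inserting 5: P = [[3, 5]].
After inserting 6: P = [[3, 5, 6]].
After inserting 1: P = [[1, 5, 6], [3]].
After inserting 7: P = [[1, 5, 6, 7], [3]].
After inserting 2: P = [[1, 2, 6, 7], [3, 5]].
After inserting 4: P = [[1, 2, 4, 7], [3, 5, 6]].
After inserting 8: P = [[1, 2, 4, 7, 8], [3, 5, 6]].

So P = [[1, 2, 4, 7, 8], [3, 5, 6]], Q = [[1, 2, 3, 5, 8], [4, 6, 7]].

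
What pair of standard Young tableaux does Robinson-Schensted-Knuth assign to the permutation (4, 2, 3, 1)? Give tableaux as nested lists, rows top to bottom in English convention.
Insert each entry of the permutation into P by Schensted row insertion, recording in Q the position of each new cell.

After inserting 4: P = [[4]].
After inserting 2: P = [[2], [4]].
After inserting 3: P = [[2, 3], [4]].
After inserting 1: P = [[1, 3], [2], [4]].

So P = [[1, 3], [2], [4]], Q = [[1, 3], [2], [4]].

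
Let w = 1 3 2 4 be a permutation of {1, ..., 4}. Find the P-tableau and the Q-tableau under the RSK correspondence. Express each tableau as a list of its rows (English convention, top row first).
P = [[1, 2, 4], [3]], Q = [[1, 2, 4], [3]]

Insert each entry of the permutation into P by Schensted row insertion, recording in Q the position of each new cell.

After inserting 1: P = [[1]].
After inserting 3: P = [[1, 3]].
After inserting 2: P = [[1, 2], [3]].
After inserting 4: P = [[1, 2, 4], [3]].

So P = [[1, 2, 4], [3]], Q = [[1, 2, 4], [3]].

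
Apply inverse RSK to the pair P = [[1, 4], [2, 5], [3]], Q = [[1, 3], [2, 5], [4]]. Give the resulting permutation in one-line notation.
Reverse the RSK construction: for i from n down to 1, find the cell of Q containing i, remove the entry at that cell from P, and reverse-bump it up through P; the value ejected from row 1 is w(i).

Step i=5: Q has 5 at row 2, column 2; remove 5 from row 2 of P and reverse-bump: 5 enters row 1 and ejects 4. So w(5) = 4. P is now [[1, 5], [2], [3]].
Step i=4: Q has 4 at row 3, column 1; remove 3 from row 3 of P and reverse-bump: 3 enters row 2 and ejects 2; 2 enters row 1 and ejects 1. So w(4) = 1. P is now [[2, 5], [3]].
Step i=3: Q has 3 at row 1, column 2; remove that cell from P, ejecting 5. So w(3) = 5. P is now [[2], [3]].
Step i=2: Q has 2 at row 2, column 1; remove 3 from row 2 of P and reverse-bump: 3 enters row 1 and ejects 2. So w(2) = 2. P is now [[3]].
Step i=1: Q has 1 at row 1, column 1; remove that cell from P, ejecting 3. So w(1) = 3. P is now [].

So w = 3 2 5 1 4.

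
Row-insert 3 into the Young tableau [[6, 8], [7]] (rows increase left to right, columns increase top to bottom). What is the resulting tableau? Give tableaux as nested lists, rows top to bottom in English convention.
[[3, 8], [6], [7]]

In row 1, 3 replaces 6 (the leftmost entry greater than 3); 6 is bumped to row 2. In row 2, 6 replaces 7 (the leftmost entry greater than 6); 7 is bumped to row 3. 7 starts a new row 3. The new tableau is [[3, 8], [6], [7]].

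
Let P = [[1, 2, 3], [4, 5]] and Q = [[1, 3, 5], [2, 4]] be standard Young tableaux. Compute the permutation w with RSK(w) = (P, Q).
4 1 5 2 3

Reverse the RSK construction: for i from n down to 1, find the cell of Q containing i, remove the entry at that cell from P, and reverse-bump it up through P; the value ejected from row 1 is w(i).

Step i=5: Q has 5 at row 1, column 3; remove that cell from P, ejecting 3. So w(5) = 3. P is now [[1, 2], [4, 5]].
Step i=4: Q has 4 at row 2, column 2; remove 5 from row 2 of P and reverse-bump: 5 enters row 1 and ejects 2. So w(4) = 2. P is now [[1, 5], [4]].
Step i=3: Q has 3 at row 1, column 2; remove that cell from P, ejecting 5. So w(3) = 5. P is now [[1], [4]].
Step i=2: Q has 2 at row 2, column 1; remove 4 from row 2 of P and reverse-bump: 4 enters row 1 and ejects 1. So w(2) = 1. P is now [[4]].
Step i=1: Q has 1 at row 1, column 1; remove that cell from P, ejecting 4. So w(1) = 4. P is now [].

So w = 4 1 5 2 3.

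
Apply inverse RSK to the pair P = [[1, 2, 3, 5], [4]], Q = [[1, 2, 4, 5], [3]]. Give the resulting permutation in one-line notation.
Reverse RSK: for i = n, n-1, ..., 1, locate i in Q, remove the corresponding corner cell from P, and reverse-bump its entry up through P; the value ejected from row 1 is w(i).

So w = 1 4 2 3 5.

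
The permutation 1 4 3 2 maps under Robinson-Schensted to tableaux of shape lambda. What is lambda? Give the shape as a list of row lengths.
RSK row insertion gives P = [[1, 2], [3], [4]], which has shape [2, 1, 1].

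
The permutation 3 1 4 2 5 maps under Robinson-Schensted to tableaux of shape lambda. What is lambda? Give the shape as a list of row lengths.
[3, 2]

Row-insert each entry into an empty tableau.

After inserting 3: P = [[3]].
After inserting 1: P = [[1], [3]].
After inserting 4: P = [[1, 4], [3]].
After inserting 2: P = [[1, 2], [3, 4]].
After inserting 5: P = [[1, 2, 5], [3, 4]].

The final insertion tableau P = [[1, 2, 5], [3, 4]] has shape [3, 2].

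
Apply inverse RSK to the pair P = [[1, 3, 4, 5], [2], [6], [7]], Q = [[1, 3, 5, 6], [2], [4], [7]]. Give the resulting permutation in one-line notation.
Reverse the RSK construction: for i from n down to 1, find the cell of Q containing i, remove the entry at that cell from P, and reverse-bump it up through P; the value ejected from row 1 is w(i).

Step i=7: Q has 7 at row 4, column 1; remove 7 from row 4 of P and reverse-bump: 7 enters row 3 and ejects 6; 6 enters row 2 and ejects 2; 2 enters row 1 and ejects 1. So w(7) = 1. P is now [[2, 3, 4, 5], [6], [7]].
Step i=6: Q has 6 at row 1, column 4; remove that cell from P, ejecting 5. So w(6) = 5. P is now [[2, 3, 4], [6], [7]].
Step i=5: Q has 5 at row 1, column 3; remove that cell from P, ejecting 4. So w(5) = 4. P is now [[2, 3], [6], [7]].
Step i=4: Q has 4 at row 3, column 1; remove 7 from row 3 of P and reverse-bump: 7 enters row 2 and ejects 6; 6 enters row 1 and ejects 3. So w(4) = 3. P is now [[2, 6], [7]].
Step i=3: Q has 3 at row 1, column 2; remove that cell from P, ejecting 6. So w(3) = 6. P is now [[2], [7]].
Step i=2: Q has 2 at row 2, column 1; remove 7 from row 2 of P and reverse-bump: 7 enters row 1 and ejects 2. So w(2) = 2. P is now [[7]].
Step i=1: Q has 1 at row 1, column 1; remove that cell from P, ejecting 7. So w(1) = 7. P is now [].

So w = 7 2 6 3 4 5 1.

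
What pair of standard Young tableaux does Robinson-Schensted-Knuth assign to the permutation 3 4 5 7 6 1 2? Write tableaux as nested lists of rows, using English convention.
P = [[1, 2, 5, 6], [3, 4], [7]], Q = [[1, 2, 3, 4], [5, 7], [6]]

Insert each entry of the permutation into P by Schensted row insertion, recording in Q the position of each new cell.

After inserting 3: P = [[3]].
After inserting 4: P = [[3, 4]].
After inserting 5: P = [[3, 4, 5]].
After inserting 7: P = [[3, 4, 5, 7]].
After inserting 6: P = [[3, 4, 5, 6], [7]].
After inserting 1: P = [[1, 4, 5, 6], [3], [7]].
After inserting 2: P = [[1, 2, 5, 6], [3, 4], [7]].

So P = [[1, 2, 5, 6], [3, 4], [7]], Q = [[1, 2, 3, 4], [5, 7], [6]].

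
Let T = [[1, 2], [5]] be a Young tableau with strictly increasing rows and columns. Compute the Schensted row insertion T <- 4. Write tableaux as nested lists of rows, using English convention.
[[1, 2, 4], [5]]

4 is larger than every entry of row 1, so it is appended to row 1. The new tableau is [[1, 2, 4], [5]].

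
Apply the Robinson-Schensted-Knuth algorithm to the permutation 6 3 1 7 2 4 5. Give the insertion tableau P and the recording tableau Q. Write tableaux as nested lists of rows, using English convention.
P = [[1, 2, 4, 5], [3, 7], [6]], Q = [[1, 4, 6, 7], [2, 5], [3]]

Insert each entry of the permutation into P by Schensted row insertion, recording in Q the position of each new cell.

Insert 6: appended to row 1. P = [[6]].
Insert 3: 3 bumps 6 from row 1; 6 starts row 2. P = [[3], [6]].
Insert 1: 1 bumps 3 from row 1; 3 bumps 6 from row 2; 6 starts row 3. P = [[1], [3], [6]].
Insert 7: appended to row 1. P = [[1, 7], [3], [6]].
Insert 2: 2 bumps 7 from row 1; 7 appends to row 2. P = [[1, 2], [3, 7], [6]].
Insert 4: appended to row 1. P = [[1, 2, 4], [3, 7], [6]].
Insert 5: appended to row 1. P = [[1, 2, 4, 5], [3, 7], [6]].

So P = [[1, 2, 4, 5], [3, 7], [6]], Q = [[1, 4, 6, 7], [2, 5], [3]].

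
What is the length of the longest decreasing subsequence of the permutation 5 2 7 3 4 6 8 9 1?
3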